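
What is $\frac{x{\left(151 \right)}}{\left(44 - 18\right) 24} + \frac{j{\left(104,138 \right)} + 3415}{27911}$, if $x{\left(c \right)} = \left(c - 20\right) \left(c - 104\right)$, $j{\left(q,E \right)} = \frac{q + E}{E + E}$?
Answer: $\frac{102603315}{10271248} \approx 9.9894$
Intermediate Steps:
$j{\left(q,E \right)} = \frac{E + q}{2 E}$
$x{\left(c \right)} = \left(-104 + c\right) \left(-20 + c\right)$ ($x{\left(c \right)} = \left(-20 + c\right) \left(-104 + c\right) = \left(-104 + c\right) \left(-20 + c\right)$)
$\frac{x{\left(151 \right)}}{\left(44 - 18\right) 24} + \frac{j{\left(104,138 \right)} + 3415}{27911} = \frac{2080 + 151^{2} - 18724}{\left(44 - 18\right) 24} + \frac{\frac{138 + 104}{2 \cdot 138} + 3415}{27911} = \frac{2080 + 22801 - 18724}{26 \cdot 24} + \left(\frac{1}{2} \cdot \frac{1}{138} \cdot 242 + 3415\right) \frac{1}{27911} = \frac{6157}{624} + \left(\frac{121}{138} + 3415\right) \frac{1}{27911} = 6157 \cdot \frac{1}{624} + \frac{471391}{138} \cdot \frac{1}{27911} = \frac{6157}{624} + \frac{471391}{3851718} = \frac{102603315}{10271248}$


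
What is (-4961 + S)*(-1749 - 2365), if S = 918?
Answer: 16632902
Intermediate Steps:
(-4961 + S)*(-1749 - 2365) = (-4961 + 918)*(-1749 - 2365) = -4043*(-4114) = 16632902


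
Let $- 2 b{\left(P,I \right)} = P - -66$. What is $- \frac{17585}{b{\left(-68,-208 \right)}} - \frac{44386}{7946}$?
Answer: $- \frac{69887398}{3973} \approx -17591.0$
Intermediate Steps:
$b{\left(P,I \right)} = -33 - \frac{P}{2}$ ($b{\left(P,I \right)} = - \frac{P - -66}{2} = - \frac{P + 66}{2} = - \frac{66 + P}{2} = -33 - \frac{P}{2}$)
$- \frac{17585}{b{\left(-68,-208 \right)}} - \frac{44386}{7946} = - \frac{17585}{-33 - -34} - \frac{44386}{7946} = - \frac{17585}{-33 + 34} - \frac{22193}{3973} = - \frac{17585}{1} - \frac{22193}{3973} = \left(-17585\right) 1 - \frac{22193}{3973} = -17585 - \frac{22193}{3973} = - \frac{69887398}{3973}$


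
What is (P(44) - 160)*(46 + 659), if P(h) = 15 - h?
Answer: -133245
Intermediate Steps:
(P(44) - 160)*(46 + 659) = ((15 - 1*44) - 160)*(46 + 659) = ((15 - 44) - 160)*705 = (-29 - 160)*705 = -189*705 = -133245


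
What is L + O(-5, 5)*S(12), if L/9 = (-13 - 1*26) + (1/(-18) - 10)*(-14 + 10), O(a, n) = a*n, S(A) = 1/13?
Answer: 118/13 ≈ 9.0769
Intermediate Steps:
S(A) = 1/13
L = 11 (L = 9*((-13 - 1*26) + (1/(-18) - 10)*(-14 + 10)) = 9*((-13 - 26) + (-1/18 - 10)*(-4)) = 9*(-39 - 181/18*(-4)) = 9*(-39 + 362/9) = 9*(11/9) = 11)
L + O(-5, 5)*S(12) = 11 - 5*5*(1/13) = 11 - 25*1/13 = 11 - 25/13 = 118/13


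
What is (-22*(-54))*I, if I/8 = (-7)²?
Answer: 465696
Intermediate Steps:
I = 392 (I = 8*(-7)² = 8*49 = 392)
(-22*(-54))*I = -22*(-54)*392 = 1188*392 = 465696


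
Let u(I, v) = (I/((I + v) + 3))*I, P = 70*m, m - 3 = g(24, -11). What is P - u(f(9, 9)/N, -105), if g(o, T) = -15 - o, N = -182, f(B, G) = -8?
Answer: -1063815472/422149 ≈ -2520.0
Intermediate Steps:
m = -36 (m = 3 + (-15 - 1*24) = 3 + (-15 - 24) = 3 - 39 = -36)
P = -2520 (P = 70*(-36) = -2520)
u(I, v) = I**2/(3 + I + v) (u(I, v) = (I/(3 + I + v))*I = I**2/(3 + I + v))
P - u(f(9, 9)/N, -105) = -2520 - (-8/(-182))**2/(3 - 8/(-182) - 105) = -2520 - (-8*(-1/182))**2/(3 - 8*(-1/182) - 105) = -2520 - (4/91)**2/(3 + 4/91 - 105) = -2520 - 16/(8281*(-9278/91)) = -2520 - 16*(-91)/(8281*9278) = -2520 - 1*(-8/422149) = -2520 + 8/422149 = -1063815472/422149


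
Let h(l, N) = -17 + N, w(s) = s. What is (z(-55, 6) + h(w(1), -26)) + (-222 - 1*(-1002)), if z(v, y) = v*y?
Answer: 407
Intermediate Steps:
(z(-55, 6) + h(w(1), -26)) + (-222 - 1*(-1002)) = (-55*6 + (-17 - 26)) + (-222 - 1*(-1002)) = (-330 - 43) + (-222 + 1002) = -373 + 780 = 407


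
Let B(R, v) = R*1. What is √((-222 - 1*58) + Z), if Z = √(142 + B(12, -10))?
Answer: √(-280 + √154) ≈ 16.358*I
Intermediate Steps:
B(R, v) = R
Z = √154 (Z = √(142 + 12) = √154 ≈ 12.410)
√((-222 - 1*58) + Z) = √((-222 - 1*58) + √154) = √((-222 - 58) + √154) = √(-280 + √154)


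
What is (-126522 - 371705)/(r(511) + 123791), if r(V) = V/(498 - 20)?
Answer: -238152506/59172609 ≈ -4.0247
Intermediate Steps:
r(V) = V/478
(-126522 - 371705)/(r(511) + 123791) = (-126522 - 371705)/((1/478)*511 + 123791) = -498227/(511/478 + 123791) = -498227/59172609/478 = -498227*478/59172609 = -238152506/59172609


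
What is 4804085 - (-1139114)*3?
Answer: 8221427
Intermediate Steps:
4804085 - (-1139114)*3 = 4804085 - 1*(-3417342) = 4804085 + 3417342 = 8221427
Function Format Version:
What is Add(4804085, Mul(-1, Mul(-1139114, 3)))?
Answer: 8221427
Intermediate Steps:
Add(4804085, Mul(-1, Mul(-1139114, 3))) = Add(4804085, Mul(-1, -3417342)) = Add(4804085, 3417342) = 8221427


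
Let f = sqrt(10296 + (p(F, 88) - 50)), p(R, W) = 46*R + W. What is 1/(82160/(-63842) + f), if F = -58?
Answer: 655657340/3904792490553 + 1018950241*sqrt(7666)/7809584981106 ≈ 0.011592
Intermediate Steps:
p(R, W) = W + 46*R
f = sqrt(7666) (f = sqrt(10296 + ((88 + 46*(-58)) - 50)) = sqrt(10296 + ((88 - 2668) - 50)) = sqrt(10296 + (-2580 - 50)) = sqrt(10296 - 2630) = sqrt(7666) ≈ 87.556)
1/(82160/(-63842) + f) = 1/(82160/(-63842) + sqrt(7666)) = 1/(82160*(-1/63842) + sqrt(7666)) = 1/(-41080/31921 + sqrt(7666))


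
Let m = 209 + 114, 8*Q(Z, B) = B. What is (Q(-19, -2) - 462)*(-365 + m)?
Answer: 38829/2 ≈ 19415.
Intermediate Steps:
Q(Z, B) = B/8
m = 323
(Q(-19, -2) - 462)*(-365 + m) = ((⅛)*(-2) - 462)*(-365 + 323) = (-¼ - 462)*(-42) = -1849/4*(-42) = 38829/2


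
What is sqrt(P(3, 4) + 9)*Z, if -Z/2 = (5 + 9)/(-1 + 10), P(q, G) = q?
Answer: -56*sqrt(3)/9 ≈ -10.777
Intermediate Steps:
Z = -28/9 (Z = -2*(5 + 9)/(-1 + 10) = -28/9 ≈ -3.1111)
sqrt(P(3, 4) + 9)*Z = sqrt(3 + 9)*(-28/9) = sqrt(12)*(-28/9) = (2*sqrt(3))*(-28/9) = -56*sqrt(3)/9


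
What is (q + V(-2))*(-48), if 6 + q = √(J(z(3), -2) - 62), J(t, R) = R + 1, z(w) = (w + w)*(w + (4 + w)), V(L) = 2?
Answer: 192 - 144*I*√7 ≈ 192.0 - 380.99*I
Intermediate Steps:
z(w) = 2*w*(4 + 2*w) (z(w) = (2*w)*(4 + 2*w) = 2*w*(4 + 2*w))
J(t, R) = 1 + R
q = -6 + 3*I*√7 (q = -6 + √((1 - 2) - 62) = -6 + √(-1 - 62) = -6 + √(-63) = -6 + 3*I*√7 ≈ -6.0 + 7.9373*I)
(q + V(-2))*(-48) = ((-6 + 3*I*√7) + 2)*(-48) = (-4 + 3*I*√7)*(-48) = 192 - 144*I*√7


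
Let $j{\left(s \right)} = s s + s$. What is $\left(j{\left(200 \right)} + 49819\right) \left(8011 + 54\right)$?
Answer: $726003235$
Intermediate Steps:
$j{\left(s \right)} = s + s^{2}$ ($j{\left(s \right)} = s^{2} + s = s + s^{2}$)
$\left(j{\left(200 \right)} + 49819\right) \left(8011 + 54\right) = \left(200 \left(1 + 200\right) + 49819\right) \left(8011 + 54\right) = \left(200 \cdot 201 + 49819\right) 8065 = \left(40200 + 49819\right) 8065 = 90019 \cdot 8065 = 726003235$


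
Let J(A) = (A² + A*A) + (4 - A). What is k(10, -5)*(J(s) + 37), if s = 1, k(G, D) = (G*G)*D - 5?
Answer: -21210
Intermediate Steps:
k(G, D) = -5 + D*G² (k(G, D) = G²*D - 5 = D*G² - 5 = -5 + D*G²)
J(A) = 4 - A + 2*A² (J(A) = (A² + A²) + (4 - A) = 2*A² + (4 - A) = 4 - A + 2*A²)
k(10, -5)*(J(s) + 37) = (-5 - 5*10²)*((4 - 1*1 + 2*1²) + 37) = (-5 - 5*100)*((4 - 1 + 2*1) + 37) = (-5 - 500)*((4 - 1 + 2) + 37) = -505*(5 + 37) = -505*42 = -21210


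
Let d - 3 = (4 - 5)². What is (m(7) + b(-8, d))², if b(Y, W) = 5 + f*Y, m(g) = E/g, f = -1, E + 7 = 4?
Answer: 7744/49 ≈ 158.04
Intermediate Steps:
E = -3 (E = -7 + 4 = -3)
d = 4 (d = 3 + (4 - 5)² = 3 + (-1)² = 3 + 1 = 4)
m(g) = -3/g
b(Y, W) = 5 - Y
(m(7) + b(-8, d))² = (-3/7 + (5 - 1*(-8)))² = (-3*⅐ + (5 + 8))² = (-3/7 + 13)² = (88/7)² = 7744/49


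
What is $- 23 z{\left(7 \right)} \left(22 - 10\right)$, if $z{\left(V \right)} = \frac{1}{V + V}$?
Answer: $- \frac{138}{7} \approx -19.714$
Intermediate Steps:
$z{\left(V \right)} = \frac{1}{2 V}$
$- 23 z{\left(7 \right)} \left(22 - 10\right) = - 23 \frac{1}{2 \cdot 7} \left(22 - 10\right) = - 23 \cdot \frac{1}{2} \cdot \frac{1}{7} \cdot 12 = \left(-23\right) \frac{1}{14} \cdot 12 = \left(- \frac{23}{14}\right) 12 = - \frac{138}{7}$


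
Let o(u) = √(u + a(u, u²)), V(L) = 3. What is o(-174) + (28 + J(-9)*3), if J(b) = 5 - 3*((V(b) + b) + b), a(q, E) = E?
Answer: 178 + √30102 ≈ 351.50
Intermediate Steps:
J(b) = -4 - 6*b (J(b) = 5 - 3*((3 + b) + b) = 5 - 3*(3 + 2*b) = 5 + (-9 - 6*b) = -4 - 6*b)
o(u) = √(u + u²)
o(-174) + (28 + J(-9)*3) = √(-174*(1 - 174)) + (28 + (-4 - 6*(-9))*3) = √(-174*(-173)) + (28 + (-4 + 54)*3) = √30102 + (28 + 50*3) = √30102 + (28 + 150) = √30102 + 178 = 178 + √30102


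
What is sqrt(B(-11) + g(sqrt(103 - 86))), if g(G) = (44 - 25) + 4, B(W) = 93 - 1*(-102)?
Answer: sqrt(218) ≈ 14.765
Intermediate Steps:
B(W) = 195 (B(W) = 93 + 102 = 195)
g(G) = 23 (g(G) = 19 + 4 = 23)
sqrt(B(-11) + g(sqrt(103 - 86))) = sqrt(195 + 23) = sqrt(218)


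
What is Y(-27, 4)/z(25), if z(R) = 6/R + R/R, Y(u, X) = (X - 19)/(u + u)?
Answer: 125/558 ≈ 0.22401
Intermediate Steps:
Y(u, X) = (-19 + X)/(2*u) (Y(u, X) = (-19 + X)/((2*u)) = (-19 + X)*(1/(2*u)) = (-19 + X)/(2*u))
z(R) = 1 + 6/R (z(R) = 6/R + 1 = 1 + 6/R)
Y(-27, 4)/z(25) = ((½)*(-19 + 4)/(-27))/(((6 + 25)/25)) = ((½)*(-1/27)*(-15))/(((1/25)*31)) = 5/(18*(31/25)) = (5/18)*(25/31) = 125/558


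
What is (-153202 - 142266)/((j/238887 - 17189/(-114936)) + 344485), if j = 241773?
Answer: -901397892404064/1050939865092299 ≈ -0.85771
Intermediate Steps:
(-153202 - 142266)/((j/238887 - 17189/(-114936)) + 344485) = (-153202 - 142266)/((241773/238887 - 17189/(-114936)) + 344485) = -295468/((241773*(1/238887) - 17189*(-1/114936)) + 344485) = -295468/((80591/79629 + 17189/114936) + 344485) = -295468/(3543850019/3050746248 + 344485) = -295468/1050939865092299/3050746248 = -295468*3050746248/1050939865092299 = -901397892404064/1050939865092299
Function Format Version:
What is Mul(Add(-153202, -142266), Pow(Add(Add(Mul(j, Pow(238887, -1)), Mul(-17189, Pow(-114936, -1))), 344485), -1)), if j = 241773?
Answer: Rational(-901397892404064, 1050939865092299) ≈ -0.85771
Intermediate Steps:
Mul(Add(-153202, -142266), Pow(Add(Add(Mul(j, Pow(238887, -1)), Mul(-17189, Pow(-114936, -1))), 344485), -1)) = Mul(Add(-153202, -142266), Pow(Add(Add(Mul(241773, Pow(238887, -1)), Mul(-17189, Pow(-114936, -1))), 344485), -1)) = Mul(-295468, Pow(Add(Add(Mul(241773, Rational(1, 238887)), Mul(-17189, Rational(-1, 114936))), 344485), -1)) = Mul(-295468, Pow(Add(Add(Rational(80591, 79629), Rational(17189, 114936)), 344485), -1)) = Mul(-295468, Pow(Add(Rational(3543850019, 3050746248), 344485), -1)) = Mul(-295468, Pow(Rational(1050939865092299, 3050746248), -1)) = Mul(-295468, Rational(3050746248, 1050939865092299)) = Rational(-901397892404064, 1050939865092299)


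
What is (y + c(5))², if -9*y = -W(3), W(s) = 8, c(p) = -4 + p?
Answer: 289/81 ≈ 3.5679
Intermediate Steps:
y = 8/9 (y = -(-1)*8/9 = -⅑*(-8) = 8/9 ≈ 0.88889)
(y + c(5))² = (8/9 + (-4 + 5))² = (8/9 + 1)² = (17/9)² = 289/81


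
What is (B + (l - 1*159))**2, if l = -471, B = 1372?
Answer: 550564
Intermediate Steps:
(B + (l - 1*159))**2 = (1372 + (-471 - 1*159))**2 = (1372 + (-471 - 159))**2 = (1372 - 630)**2 = 742**2 = 550564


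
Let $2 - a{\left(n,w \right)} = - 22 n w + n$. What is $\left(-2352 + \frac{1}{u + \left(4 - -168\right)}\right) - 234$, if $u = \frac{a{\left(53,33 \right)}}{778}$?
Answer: $- \frac{445419620}{172243} \approx -2586.0$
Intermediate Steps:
$a{\left(n,w \right)} = 2 - n + 22 n w$ ($a{\left(n,w \right)} = 2 - \left(- 22 n w + n\right) = 2 - \left(n - 22 n w\right) = 2 + \left(- n + 22 n w\right) = 2 - n + 22 n w$)
$u = \frac{38427}{778}$ ($u = \frac{2 - 53 + 22 \cdot 53 \cdot 33}{778} = \left(2 - 53 + 38478\right) \frac{1}{778} = 38427 \cdot \frac{1}{778} = \frac{38427}{778} \approx 49.392$)
$\left(-2352 + \frac{1}{u + \left(4 - -168\right)}\right) - 234 = \left(-2352 + \frac{1}{\frac{38427}{778} + \left(4 - -168\right)}\right) - 234 = \left(-2352 + \frac{1}{\frac{38427}{778} + \left(4 + 168\right)}\right) - 234 = \left(-2352 + \frac{1}{\frac{38427}{778} + 172}\right) - 234 = \left(-2352 + \frac{1}{\frac{172243}{778}}\right) - 234 = \left(-2352 + \frac{778}{172243}\right) - 234 = - \frac{405114758}{172243} - 234 = - \frac{445419620}{172243}$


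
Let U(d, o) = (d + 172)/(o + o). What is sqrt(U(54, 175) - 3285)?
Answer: I*sqrt(4023334)/35 ≈ 57.309*I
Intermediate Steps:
U(d, o) = (172 + d)/(2*o) (U(d, o) = (172 + d)/((2*o)) = (172 + d)*(1/(2*o)) = (172 + d)/(2*o))
sqrt(U(54, 175) - 3285) = sqrt((1/2)*(172 + 54)/175 - 3285) = sqrt((1/2)*(1/175)*226 - 3285) = sqrt(113/175 - 3285) = sqrt(-574762/175) = I*sqrt(4023334)/35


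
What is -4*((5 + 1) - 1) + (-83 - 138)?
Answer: -241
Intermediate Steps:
-4*((5 + 1) - 1) + (-83 - 138) = -4*(6 - 1) - 221 = -4*5 - 221 = -20 - 221 = -241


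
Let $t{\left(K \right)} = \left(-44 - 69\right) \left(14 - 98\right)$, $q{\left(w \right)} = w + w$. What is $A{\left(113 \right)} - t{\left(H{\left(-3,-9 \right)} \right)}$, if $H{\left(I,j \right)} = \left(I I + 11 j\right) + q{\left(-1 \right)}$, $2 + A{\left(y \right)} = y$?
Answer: $-9381$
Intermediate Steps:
$q{\left(w \right)} = 2 w$
$A{\left(y \right)} = -2 + y$
$H{\left(I,j \right)} = -2 + I^{2} + 11 j$ ($H{\left(I,j \right)} = \left(I I + 11 j\right) + 2 \left(-1\right) = \left(I^{2} + 11 j\right) - 2 = -2 + I^{2} + 11 j$)
$t{\left(K \right)} = 9492$ ($t{\left(K \right)} = \left(-113\right) \left(-84\right) = 9492$)
$A{\left(113 \right)} - t{\left(H{\left(-3,-9 \right)} \right)} = \left(-2 + 113\right) - 9492 = 111 - 9492 = -9381$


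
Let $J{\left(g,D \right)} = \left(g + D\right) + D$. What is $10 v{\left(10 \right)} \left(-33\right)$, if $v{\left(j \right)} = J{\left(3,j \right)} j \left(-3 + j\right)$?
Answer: $-531300$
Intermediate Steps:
$J{\left(g,D \right)} = g + 2 D$ ($J{\left(g,D \right)} = \left(D + g\right) + D = g + 2 D$)
$v{\left(j \right)} = j \left(-3 + j\right) \left(3 + 2 j\right)$ ($v{\left(j \right)} = \left(3 + 2 j\right) j \left(-3 + j\right) = j \left(3 + 2 j\right) \left(-3 + j\right) = j \left(-3 + j\right) \left(3 + 2 j\right)$)
$10 v{\left(10 \right)} \left(-33\right) = 10 \cdot 10 \left(-3 + 10\right) \left(3 + 2 \cdot 10\right) \left(-33\right) = 10 \cdot 10 \cdot 7 \left(3 + 20\right) \left(-33\right) = 10 \cdot 10 \cdot 7 \cdot 23 \left(-33\right) = 10 \cdot 1610 \left(-33\right) = 16100 \left(-33\right) = -531300$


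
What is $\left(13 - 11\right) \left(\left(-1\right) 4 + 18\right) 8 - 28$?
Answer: $196$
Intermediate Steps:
$\left(13 - 11\right) \left(\left(-1\right) 4 + 18\right) 8 - 28 = 2 \left(-4 + 18\right) 8 - 28 = 2 \cdot 14 \cdot 8 - 28 = 28 \cdot 8 - 28 = 224 - 28 = 196$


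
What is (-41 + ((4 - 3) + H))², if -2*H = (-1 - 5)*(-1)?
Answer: 1849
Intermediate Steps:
H = -3 (H = -(-1 - 5)*(-1)/2 = -(-3)*(-1) = -½*6 = -3)
(-41 + ((4 - 3) + H))² = (-41 + ((4 - 3) - 3))² = (-41 + (1 - 3))² = (-41 - 2)² = (-43)² = 1849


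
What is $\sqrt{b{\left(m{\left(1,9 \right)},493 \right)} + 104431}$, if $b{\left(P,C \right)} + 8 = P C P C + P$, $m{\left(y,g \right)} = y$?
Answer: $\sqrt{347473} \approx 589.47$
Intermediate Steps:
$b{\left(P,C \right)} = -8 + P + C^{2} P^{2}$ ($b{\left(P,C \right)} = -8 + \left(P C P C + P\right) = -8 + \left(C P P C + P\right) = -8 + \left(C P^{2} C + P\right) = -8 + \left(C^{2} P^{2} + P\right) = -8 + \left(P + C^{2} P^{2}\right) = -8 + P + C^{2} P^{2}$)
$\sqrt{b{\left(m{\left(1,9 \right)},493 \right)} + 104431} = \sqrt{\left(-8 + 1 + 493^{2} \cdot 1^{2}\right) + 104431} = \sqrt{\left(-8 + 1 + 243049 \cdot 1\right) + 104431} = \sqrt{\left(-8 + 1 + 243049\right) + 104431} = \sqrt{243042 + 104431} = \sqrt{347473}$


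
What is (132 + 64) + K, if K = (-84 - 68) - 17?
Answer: 27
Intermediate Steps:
K = -169 (K = -152 - 17 = -169)
(132 + 64) + K = (132 + 64) - 169 = 196 - 169 = 27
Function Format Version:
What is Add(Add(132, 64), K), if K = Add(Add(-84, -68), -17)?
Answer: 27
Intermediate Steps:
K = -169 (K = Add(-152, -17) = -169)
Add(Add(132, 64), K) = Add(Add(132, 64), -169) = Add(196, -169) = 27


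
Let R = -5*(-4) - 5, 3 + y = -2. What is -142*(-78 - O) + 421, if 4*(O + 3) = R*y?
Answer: 16817/2 ≈ 8408.5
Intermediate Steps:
y = -5 (y = -3 - 2 = -5)
R = 15 (R = 20 - 5 = 15)
O = -87/4 (O = -3 + (15*(-5))/4 = -3 + (¼)*(-75) = -3 - 75/4 = -87/4 ≈ -21.750)
-142*(-78 - O) + 421 = -142*(-78 - 1*(-87/4)) + 421 = -142*(-78 + 87/4) + 421 = -142*(-225/4) + 421 = 15975/2 + 421 = 16817/2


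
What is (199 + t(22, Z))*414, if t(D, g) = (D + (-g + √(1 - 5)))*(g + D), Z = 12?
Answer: 223146 + 28152*I ≈ 2.2315e+5 + 28152.0*I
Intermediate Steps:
t(D, g) = (D + g)*(D - g + 2*I) (t(D, g) = (D + (-g + √(-4)))*(D + g) = (D + (-g + 2*I))*(D + g) = (D - g + 2*I)*(D + g) = (D + g)*(D - g + 2*I))
(199 + t(22, Z))*414 = (199 + (22² - 1*12² + 2*I*22 + 2*I*12))*414 = (199 + (484 - 1*144 + 44*I + 24*I))*414 = (199 + (484 - 144 + 44*I + 24*I))*414 = (199 + (340 + 68*I))*414 = (539 + 68*I)*414 = 223146 + 28152*I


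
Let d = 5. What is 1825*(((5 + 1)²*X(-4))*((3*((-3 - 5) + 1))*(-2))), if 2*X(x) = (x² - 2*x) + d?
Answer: 40011300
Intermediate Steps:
X(x) = 5/2 + x²/2 - x (X(x) = ((x² - 2*x) + 5)/2 = (5 + x² - 2*x)/2 = 5/2 + x²/2 - x)
1825*(((5 + 1)²*X(-4))*((3*((-3 - 5) + 1))*(-2))) = 1825*(((5 + 1)²*(5/2 + (½)*(-4)² - 1*(-4)))*((3*((-3 - 5) + 1))*(-2))) = 1825*((6²*(5/2 + (½)*16 + 4))*((3*(-8 + 1))*(-2))) = 1825*((36*(5/2 + 8 + 4))*((3*(-7))*(-2))) = 1825*((36*(29/2))*(-21*(-2))) = 1825*(522*42) = 1825*21924 = 40011300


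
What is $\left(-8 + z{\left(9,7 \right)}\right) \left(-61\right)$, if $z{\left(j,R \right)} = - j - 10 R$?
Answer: $5307$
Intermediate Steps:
$\left(-8 + z{\left(9,7 \right)}\right) \left(-61\right) = \left(-8 - 79\right) \left(-61\right) = \left(-87\right) \left(-61\right) = 5307$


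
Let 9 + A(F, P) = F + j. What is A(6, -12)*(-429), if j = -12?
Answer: 6435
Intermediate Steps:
A(F, P) = -21 + F (A(F, P) = -9 + (F - 12) = -9 + (-12 + F) = -21 + F)
A(6, -12)*(-429) = (-21 + 6)*(-429) = -15*(-429) = 6435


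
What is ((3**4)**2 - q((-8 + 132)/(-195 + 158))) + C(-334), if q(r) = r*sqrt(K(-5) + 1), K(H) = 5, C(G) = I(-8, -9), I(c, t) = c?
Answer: 6553 + 124*sqrt(6)/37 ≈ 6561.2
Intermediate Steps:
C(G) = -8
q(r) = r*sqrt(6) (q(r) = r*sqrt(5 + 1) = r*sqrt(6))
((3**4)**2 - q((-8 + 132)/(-195 + 158))) + C(-334) = ((3**4)**2 - (-8 + 132)/(-195 + 158)*sqrt(6)) - 8 = (81**2 - 124/(-37)*sqrt(6)) - 8 = (6561 - 124*(-1/37)*sqrt(6)) - 8 = (6561 - (-124)*sqrt(6)/37) - 8 = (6561 + 124*sqrt(6)/37) - 8 = 6553 + 124*sqrt(6)/37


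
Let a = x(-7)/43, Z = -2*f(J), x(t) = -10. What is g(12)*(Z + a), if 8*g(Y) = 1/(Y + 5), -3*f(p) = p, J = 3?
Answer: 19/1462 ≈ 0.012996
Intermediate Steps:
f(p) = -p/3
Z = 2 (Z = -(-2)*3/3 = -2*(-1) = 2)
g(Y) = 1/(8*(5 + Y)) (g(Y) = 1/(8*(Y + 5)) = 1/(8*(5 + Y)))
a = -10/43 ≈ -0.23256
g(12)*(Z + a) = (1/(8*(5 + 12)))*(2 - 10/43) = ((⅛)/17)*(76/43) = ((⅛)*(1/17))*(76/43) = (1/136)*(76/43) = 19/1462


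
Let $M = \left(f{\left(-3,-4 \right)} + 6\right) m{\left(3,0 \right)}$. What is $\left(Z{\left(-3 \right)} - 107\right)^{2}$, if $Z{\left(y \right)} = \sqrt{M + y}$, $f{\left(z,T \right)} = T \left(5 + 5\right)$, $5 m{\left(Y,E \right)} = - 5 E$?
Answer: $\left(107 - i \sqrt{3}\right)^{2} \approx 11446.0 - 370.66 i$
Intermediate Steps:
$m{\left(Y,E \right)} = - E$ ($m{\left(Y,E \right)} = \frac{\left(-5\right) E}{5} = - E$)
$f{\left(z,T \right)} = 10 T$ ($f{\left(z,T \right)} = T 10 = 10 T$)
$M = 0$ ($M = \left(10 \left(-4\right) + 6\right) \left(\left(-1\right) 0\right) = \left(-40 + 6\right) 0 = \left(-34\right) 0 = 0$)
$Z{\left(y \right)} = \sqrt{y}$ ($Z{\left(y \right)} = \sqrt{0 + y} = \sqrt{y}$)
$\left(Z{\left(-3 \right)} - 107\right)^{2} = \left(\sqrt{-3} - 107\right)^{2} = \left(i \sqrt{3} - 107\right)^{2} = \left(-107 + i \sqrt{3}\right)^{2}$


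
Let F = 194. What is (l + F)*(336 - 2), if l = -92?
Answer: 34068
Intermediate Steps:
(l + F)*(336 - 2) = (-92 + 194)*(336 - 2) = 102*334 = 34068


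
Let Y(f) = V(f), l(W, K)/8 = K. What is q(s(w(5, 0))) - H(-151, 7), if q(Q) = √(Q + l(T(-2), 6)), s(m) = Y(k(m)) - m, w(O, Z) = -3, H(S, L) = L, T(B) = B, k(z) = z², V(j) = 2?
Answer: -7 + √53 ≈ 0.28011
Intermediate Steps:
l(W, K) = 8*K
Y(f) = 2
s(m) = 2 - m
q(Q) = √(48 + Q) (q(Q) = √(Q + 8*6) = √(Q + 48) = √(48 + Q))
q(s(w(5, 0))) - H(-151, 7) = √(48 + (2 - 1*(-3))) - 1*7 = √(48 + (2 + 3)) - 7 = √(48 + 5) - 7 = √53 - 7 = -7 + √53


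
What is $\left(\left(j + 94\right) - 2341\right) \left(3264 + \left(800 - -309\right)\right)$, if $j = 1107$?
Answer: $-4985220$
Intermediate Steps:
$\left(\left(j + 94\right) - 2341\right) \left(3264 + \left(800 - -309\right)\right) = \left(\left(1107 + 94\right) - 2341\right) \left(3264 + \left(800 - -309\right)\right) = \left(1201 - 2341\right) \left(3264 + \left(800 + 309\right)\right) = - 1140 \left(3264 + 1109\right) = \left(-1140\right) 4373 = -4985220$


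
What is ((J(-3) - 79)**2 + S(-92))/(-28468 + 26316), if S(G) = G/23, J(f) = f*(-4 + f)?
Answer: -420/269 ≈ -1.5613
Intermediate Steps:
S(G) = G/23 (S(G) = G*(1/23) = G/23)
((J(-3) - 79)**2 + S(-92))/(-28468 + 26316) = ((-3*(-4 - 3) - 79)**2 + (1/23)*(-92))/(-28468 + 26316) = ((-3*(-7) - 79)**2 - 4)/(-2152) = ((21 - 79)**2 - 4)*(-1/2152) = ((-58)**2 - 4)*(-1/2152) = (3364 - 4)*(-1/2152) = 3360*(-1/2152) = -420/269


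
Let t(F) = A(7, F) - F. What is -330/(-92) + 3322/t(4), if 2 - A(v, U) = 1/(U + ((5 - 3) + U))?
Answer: -1524655/966 ≈ -1578.3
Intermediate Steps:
A(v, U) = 2 - 1/(2 + 2*U) (A(v, U) = 2 - 1/(U + ((5 - 3) + U)) = 2 - 1/(U + (2 + U)) = 2 - 1/(2 + 2*U))
t(F) = -F + (3 + 4*F)/(2*(1 + F)) (t(F) = (3 + 4*F)/(2*(1 + F)) - F = -F + (3 + 4*F)/(2*(1 + F)))
-330/(-92) + 3322/t(4) = -330/(-92) + 3322/(((3/2 + 4 - 1*4**2)/(1 + 4))) = -330*(-1/92) + 3322/(((3/2 + 4 - 1*16)/5)) = 165/46 + 3322/(((3/2 + 4 - 16)/5)) = 165/46 + 3322/(((1/5)*(-21/2))) = 165/46 + 3322/(-21/10) = 165/46 + 3322*(-10/21) = 165/46 - 33220/21 = -1524655/966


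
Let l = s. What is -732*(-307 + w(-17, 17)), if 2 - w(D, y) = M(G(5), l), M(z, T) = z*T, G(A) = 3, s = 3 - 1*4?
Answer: 221064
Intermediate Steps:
s = -1 (s = 3 - 4 = -1)
l = -1
M(z, T) = T*z
w(D, y) = 5 (w(D, y) = 2 - (-1)*3 = 2 - 1*(-3) = 2 + 3 = 5)
-732*(-307 + w(-17, 17)) = -732*(-307 + 5) = -732*(-302) = 221064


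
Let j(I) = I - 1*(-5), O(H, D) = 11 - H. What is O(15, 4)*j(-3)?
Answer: -8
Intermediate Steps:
j(I) = 5 + I (j(I) = I + 5 = 5 + I)
O(15, 4)*j(-3) = (11 - 1*15)*(5 - 3) = (11 - 15)*2 = -4*2 = -8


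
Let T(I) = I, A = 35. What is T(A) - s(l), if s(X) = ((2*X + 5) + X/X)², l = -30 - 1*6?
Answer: -4321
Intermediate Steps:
l = -36 (l = -30 - 6 = -36)
s(X) = (6 + 2*X)² (s(X) = ((5 + 2*X) + 1)² = (6 + 2*X)²)
T(A) - s(l) = 35 - 4*(3 - 36)² = 35 - 4*(-33)² = 35 - 4*1089 = 35 - 1*4356 = 35 - 4356 = -4321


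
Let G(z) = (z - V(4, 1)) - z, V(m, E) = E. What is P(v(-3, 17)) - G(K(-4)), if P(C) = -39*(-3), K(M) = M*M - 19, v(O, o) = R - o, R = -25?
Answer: 118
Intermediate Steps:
v(O, o) = -25 - o
K(M) = -19 + M² (K(M) = M² - 19 = -19 + M²)
P(C) = 117
G(z) = -1 (G(z) = (z - 1*1) - z = (z - 1) - z = (-1 + z) - z = -1)
P(v(-3, 17)) - G(K(-4)) = 117 - 1*(-1) = 117 + 1 = 118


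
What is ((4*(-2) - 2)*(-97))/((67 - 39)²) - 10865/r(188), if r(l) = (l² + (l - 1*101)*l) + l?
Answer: 2613325/2542512 ≈ 1.0279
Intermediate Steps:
r(l) = l + l² + l*(-101 + l) (r(l) = (l² + (l - 101)*l) + l = (l² + (-101 + l)*l) + l = (l² + l*(-101 + l)) + l = l + l² + l*(-101 + l))
((4*(-2) - 2)*(-97))/((67 - 39)²) - 10865/r(188) = ((4*(-2) - 2)*(-97))/((67 - 39)²) - 10865*1/(376*(-50 + 188)) = ((-8 - 2)*(-97))/(28²) - 10865/(2*188*138) = -10*(-97)/784 - 10865/51888 = 970*(1/784) - 10865*1/51888 = 485/392 - 10865/51888 = 2613325/2542512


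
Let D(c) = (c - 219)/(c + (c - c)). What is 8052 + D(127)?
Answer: 1022512/127 ≈ 8051.3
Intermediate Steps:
D(c) = (-219 + c)/c (D(c) = (-219 + c)/(c + 0) = (-219 + c)/c)
8052 + D(127) = 8052 + (-219 + 127)/127 = 8052 + (1/127)*(-92) = 8052 - 92/127 = 1022512/127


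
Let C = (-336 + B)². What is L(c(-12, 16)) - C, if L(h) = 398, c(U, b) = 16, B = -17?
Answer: -124211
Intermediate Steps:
C = 124609 (C = (-336 - 17)² = (-353)² = 124609)
L(c(-12, 16)) - C = 398 - 1*124609 = 398 - 124609 = -124211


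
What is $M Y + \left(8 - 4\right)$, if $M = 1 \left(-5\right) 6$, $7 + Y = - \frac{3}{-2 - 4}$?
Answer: $199$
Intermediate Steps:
$Y = - \frac{13}{2}$ ($Y = -7 - \frac{3}{-2 - 4} = -7 - \frac{3}{-6} = -7 - - \frac{1}{2} = -7 + \frac{1}{2} = - \frac{13}{2} \approx -6.5$)
$M = -30$ ($M = \left(-5\right) 6 = -30$)
$M Y + \left(8 - 4\right) = \left(-30\right) \left(- \frac{13}{2}\right) + \left(8 - 4\right) = 195 + \left(8 - 4\right) = 195 + 4 = 199$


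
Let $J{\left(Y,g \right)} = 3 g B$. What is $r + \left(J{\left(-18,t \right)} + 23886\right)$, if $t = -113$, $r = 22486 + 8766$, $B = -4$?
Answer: $56494$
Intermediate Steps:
$r = 31252$
$J{\left(Y,g \right)} = - 12 g$ ($J{\left(Y,g \right)} = 3 g \left(-4\right) = - 12 g$)
$r + \left(J{\left(-18,t \right)} + 23886\right) = 31252 + \left(\left(-12\right) \left(-113\right) + 23886\right) = 31252 + \left(1356 + 23886\right) = 31252 + 25242 = 56494$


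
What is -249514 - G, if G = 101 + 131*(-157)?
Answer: -229048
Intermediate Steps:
G = -20466 (G = 101 - 20567 = -20466)
-249514 - G = -249514 - 1*(-20466) = -249514 + 20466 = -229048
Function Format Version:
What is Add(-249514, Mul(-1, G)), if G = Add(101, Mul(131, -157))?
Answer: -229048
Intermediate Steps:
G = -20466 (G = Add(101, -20567) = -20466)
Add(-249514, Mul(-1, G)) = Add(-249514, Mul(-1, -20466)) = Add(-249514, 20466) = -229048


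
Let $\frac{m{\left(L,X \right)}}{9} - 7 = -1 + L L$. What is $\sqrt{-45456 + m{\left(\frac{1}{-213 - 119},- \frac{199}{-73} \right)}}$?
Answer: $\frac{i \sqrt{5004390039}}{332} \approx 213.08 i$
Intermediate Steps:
$m{\left(L,X \right)} = 54 + 9 L^{2}$ ($m{\left(L,X \right)} = 63 + 9 \left(-1 + L L\right) = 63 + 9 \left(-1 + L^{2}\right) = 63 + \left(-9 + 9 L^{2}\right) = 54 + 9 L^{2}$)
$\sqrt{-45456 + m{\left(\frac{1}{-213 - 119},- \frac{199}{-73} \right)}} = \sqrt{-45456 + \left(54 + 9 \left(\frac{1}{-213 - 119}\right)^{2}\right)} = \sqrt{-45456 + \left(54 + 9 \left(\frac{1}{-332}\right)^{2}\right)} = \sqrt{-45456 + \left(54 + 9 \left(- \frac{1}{332}\right)^{2}\right)} = \sqrt{-45456 + \left(54 + 9 \cdot \frac{1}{110224}\right)} = \sqrt{-45456 + \left(54 + \frac{9}{110224}\right)} = \sqrt{-45456 + \frac{5952105}{110224}} = \sqrt{- \frac{5004390039}{110224}} = \frac{i \sqrt{5004390039}}{332}$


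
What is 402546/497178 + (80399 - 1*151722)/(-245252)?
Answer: 3194891383/2903188068 ≈ 1.1005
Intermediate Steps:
402546/497178 + (80399 - 1*151722)/(-245252) = 402546*(1/497178) + (80399 - 151722)*(-1/245252) = 67091/82863 - 71323*(-1/245252) = 67091/82863 + 10189/35036 = 3194891383/2903188068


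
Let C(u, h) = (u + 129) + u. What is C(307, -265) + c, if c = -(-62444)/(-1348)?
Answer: 234780/337 ≈ 696.68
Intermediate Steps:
C(u, h) = 129 + 2*u (C(u, h) = (129 + u) + u = 129 + 2*u)
c = -15611/337 (c = -(-62444)*(-1)/1348 = -134*233/674 = -15611/337 ≈ -46.323)
C(307, -265) + c = (129 + 2*307) - 15611/337 = (129 + 614) - 15611/337 = 743 - 15611/337 = 234780/337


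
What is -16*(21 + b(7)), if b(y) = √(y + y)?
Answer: -336 - 16*√14 ≈ -395.87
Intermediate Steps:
b(y) = √2*√y (b(y) = √(2*y) = √2*√y)
-16*(21 + b(7)) = -16*(21 + √2*√7) = -16*(21 + √14) = -336 - 16*√14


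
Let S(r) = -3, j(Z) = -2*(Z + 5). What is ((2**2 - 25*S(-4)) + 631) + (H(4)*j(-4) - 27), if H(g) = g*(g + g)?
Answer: 619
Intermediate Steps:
j(Z) = -10 - 2*Z (j(Z) = -2*(5 + Z) = -10 - 2*Z)
H(g) = 2*g**2 (H(g) = g*(2*g) = 2*g**2)
((2**2 - 25*S(-4)) + 631) + (H(4)*j(-4) - 27) = ((2**2 - 25*(-3)) + 631) + ((2*4**2)*(-10 - 2*(-4)) - 27) = ((4 + 75) + 631) + ((2*16)*(-10 + 8) - 27) = (79 + 631) + (32*(-2) - 27) = 710 + (-64 - 27) = 710 - 91 = 619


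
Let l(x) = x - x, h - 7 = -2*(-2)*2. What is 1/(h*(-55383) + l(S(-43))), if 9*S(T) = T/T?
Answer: -1/830745 ≈ -1.2037e-6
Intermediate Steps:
h = 15 (h = 7 - 2*(-2)*2 = 7 + 4*2 = 7 + 8 = 15)
S(T) = ⅑ (S(T) = (T/T)/9 = (⅑)*1 = ⅑)
l(x) = 0
1/(h*(-55383) + l(S(-43))) = 1/(15*(-55383) + 0) = 1/(-830745 + 0) = 1/(-830745) = -1/830745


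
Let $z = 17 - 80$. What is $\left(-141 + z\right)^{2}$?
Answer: $41616$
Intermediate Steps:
$z = -63$ ($z = 17 - 80 = -63$)
$\left(-141 + z\right)^{2} = \left(-141 - 63\right)^{2} = \left(-204\right)^{2} = 41616$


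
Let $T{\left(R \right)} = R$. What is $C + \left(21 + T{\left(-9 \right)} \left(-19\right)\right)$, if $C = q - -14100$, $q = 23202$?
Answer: $37494$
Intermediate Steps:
$C = 37302$ ($C = 23202 - -14100 = 23202 + 14100 = 37302$)
$C + \left(21 + T{\left(-9 \right)} \left(-19\right)\right) = 37302 + \left(21 - -171\right) = 37302 + \left(21 + 171\right) = 37302 + 192 = 37494$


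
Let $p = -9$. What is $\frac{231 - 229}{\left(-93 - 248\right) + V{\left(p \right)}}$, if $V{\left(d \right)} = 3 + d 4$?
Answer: $- \frac{1}{187} \approx -0.0053476$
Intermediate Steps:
$V{\left(d \right)} = 3 + 4 d$
$\frac{231 - 229}{\left(-93 - 248\right) + V{\left(p \right)}} = \frac{231 - 229}{\left(-93 - 248\right) + \left(3 + 4 \left(-9\right)\right)} = \frac{2}{-341 + \left(3 - 36\right)} = \frac{2}{-341 - 33} = \frac{2}{-374} = 2 \left(- \frac{1}{374}\right) = - \frac{1}{187}$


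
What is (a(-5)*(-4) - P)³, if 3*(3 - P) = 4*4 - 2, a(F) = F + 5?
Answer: 125/27 ≈ 4.6296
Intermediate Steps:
a(F) = 5 + F
P = -5/3 (P = 3 - (4*4 - 2)/3 = 3 - (16 - 2)/3 = 3 - ⅓*14 = 3 - 14/3 = -5/3 ≈ -1.6667)
(a(-5)*(-4) - P)³ = ((5 - 5)*(-4) - 1*(-5/3))³ = (0*(-4) + 5/3)³ = (0 + 5/3)³ = (5/3)³ = 125/27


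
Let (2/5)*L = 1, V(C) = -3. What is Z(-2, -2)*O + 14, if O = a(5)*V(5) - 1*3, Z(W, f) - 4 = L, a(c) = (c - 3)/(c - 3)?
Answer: -25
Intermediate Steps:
a(c) = 1 (a(c) = (-3 + c)/(-3 + c) = 1)
L = 5/2 (L = (5/2)*1 = 5/2 ≈ 2.5000)
Z(W, f) = 13/2 (Z(W, f) = 4 + 5/2 = 13/2)
O = -6 (O = 1*(-3) - 1*3 = -3 - 3 = -6)
Z(-2, -2)*O + 14 = (13/2)*(-6) + 14 = -39 + 14 = -25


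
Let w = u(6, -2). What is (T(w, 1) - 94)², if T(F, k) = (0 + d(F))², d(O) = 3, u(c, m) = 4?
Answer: 7225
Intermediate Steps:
w = 4
T(F, k) = 9 (T(F, k) = (0 + 3)² = 3² = 9)
(T(w, 1) - 94)² = (9 - 94)² = (-85)² = 7225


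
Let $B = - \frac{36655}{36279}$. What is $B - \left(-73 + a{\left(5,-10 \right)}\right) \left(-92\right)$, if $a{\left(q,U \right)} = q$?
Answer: $- \frac{226998079}{36279} \approx -6257.0$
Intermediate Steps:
$B = - \frac{36655}{36279}$ ($B = \left(-36655\right) \frac{1}{36279} = - \frac{36655}{36279} \approx -1.0104$)
$B - \left(-73 + a{\left(5,-10 \right)}\right) \left(-92\right) = - \frac{36655}{36279} - \left(-73 + 5\right) \left(-92\right) = - \frac{36655}{36279} - \left(-68\right) \left(-92\right) = - \frac{36655}{36279} - 6256 = - \frac{226998079}{36279}$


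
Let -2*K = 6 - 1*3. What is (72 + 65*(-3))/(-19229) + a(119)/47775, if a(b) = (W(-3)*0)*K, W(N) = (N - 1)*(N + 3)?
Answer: 3/469 ≈ 0.0063966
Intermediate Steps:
W(N) = (-1 + N)*(3 + N)
K = -3/2 (K = -(6 - 1*3)/2 = -(6 - 3)/2 = -1/2*3 = -3/2 ≈ -1.5000)
a(b) = 0 (a(b) = ((-3 + (-3)**2 + 2*(-3))*0)*(-3/2) = ((-3 + 9 - 6)*0)*(-3/2) = (0*0)*(-3/2) = 0*(-3/2) = 0)
(72 + 65*(-3))/(-19229) + a(119)/47775 = (72 + 65*(-3))/(-19229) + 0/47775 = (72 - 195)*(-1/19229) + 0*(1/47775) = -123*(-1/19229) + 0 = 3/469 + 0 = 3/469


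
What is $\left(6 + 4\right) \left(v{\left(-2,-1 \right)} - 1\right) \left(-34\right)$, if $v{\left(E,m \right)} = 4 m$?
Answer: $1700$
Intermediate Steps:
$\left(6 + 4\right) \left(v{\left(-2,-1 \right)} - 1\right) \left(-34\right) = \left(6 + 4\right) \left(4 \left(-1\right) - 1\right) \left(-34\right) = 10 \left(-4 - 1\right) \left(-34\right) = 10 \left(-5\right) \left(-34\right) = \left(-50\right) \left(-34\right) = 1700$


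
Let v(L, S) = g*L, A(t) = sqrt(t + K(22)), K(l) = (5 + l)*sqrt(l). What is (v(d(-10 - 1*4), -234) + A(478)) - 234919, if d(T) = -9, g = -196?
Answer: -233155 + sqrt(478 + 27*sqrt(22)) ≈ -2.3313e+5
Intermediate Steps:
K(l) = sqrt(l)*(5 + l)
A(t) = sqrt(t + 27*sqrt(22)) (A(t) = sqrt(t + sqrt(22)*(5 + 22)) = sqrt(t + sqrt(22)*27) = sqrt(t + 27*sqrt(22)))
v(L, S) = -196*L
(v(d(-10 - 1*4), -234) + A(478)) - 234919 = (-196*(-9) + sqrt(478 + 27*sqrt(22))) - 234919 = (1764 + sqrt(478 + 27*sqrt(22))) - 234919 = -233155 + sqrt(478 + 27*sqrt(22))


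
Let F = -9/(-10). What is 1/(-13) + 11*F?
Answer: 1277/130 ≈ 9.8231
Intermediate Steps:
F = 9/10 (F = -9*(-⅒) = 9/10 ≈ 0.90000)
1/(-13) + 11*F = 1/(-13) + 11*(9/10) = 1*(-1/13) + 99/10 = -1/13 + 99/10 = 1277/130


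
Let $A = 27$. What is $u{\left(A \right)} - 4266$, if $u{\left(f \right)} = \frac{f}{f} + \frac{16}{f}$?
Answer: $- \frac{115139}{27} \approx -4264.4$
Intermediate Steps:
$u{\left(f \right)} = 1 + \frac{16}{f}$
$u{\left(A \right)} - 4266 = \frac{16 + 27}{27} - 4266 = \frac{1}{27} \cdot 43 - 4266 = \frac{43}{27} - 4266 = - \frac{115139}{27}$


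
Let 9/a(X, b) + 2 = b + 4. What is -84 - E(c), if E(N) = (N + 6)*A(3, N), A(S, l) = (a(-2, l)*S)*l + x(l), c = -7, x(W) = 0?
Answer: -231/5 ≈ -46.200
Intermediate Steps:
a(X, b) = 9/(2 + b) (a(X, b) = 9/(-2 + (b + 4)) = 9/(-2 + (4 + b)) = 9/(2 + b))
A(S, l) = 9*S*l/(2 + l) (A(S, l) = ((9/(2 + l))*S)*l + 0 = (9*S/(2 + l))*l + 0 = 9*S*l/(2 + l) + 0 = 9*S*l/(2 + l))
E(N) = 27*N*(6 + N)/(2 + N) (E(N) = (N + 6)*(9*3*N/(2 + N)) = (6 + N)*(27*N/(2 + N)) = 27*N*(6 + N)/(2 + N))
-84 - E(c) = -84 - 27*(-7)*(6 - 7)/(2 - 7) = -84 - 27*(-7)*(-1)/(-5) = -84 - 27*(-7)*(-1)*(-1)/5 = -84 - 1*(-189/5) = -84 + 189/5 = -231/5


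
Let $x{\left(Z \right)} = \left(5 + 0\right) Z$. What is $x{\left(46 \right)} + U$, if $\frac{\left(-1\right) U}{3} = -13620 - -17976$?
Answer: $-12838$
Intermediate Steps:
$x{\left(Z \right)} = 5 Z$
$U = -13068$ ($U = - 3 \left(-13620 - -17976\right) = - 3 \left(-13620 + 17976\right) = \left(-3\right) 4356 = -13068$)
$x{\left(46 \right)} + U = 5 \cdot 46 - 13068 = 230 - 13068 = -12838$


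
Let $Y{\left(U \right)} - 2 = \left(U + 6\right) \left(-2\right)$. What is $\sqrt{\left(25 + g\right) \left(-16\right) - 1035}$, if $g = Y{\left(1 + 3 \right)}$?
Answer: $i \sqrt{1147} \approx 33.867 i$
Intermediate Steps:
$Y{\left(U \right)} = -10 - 2 U$ ($Y{\left(U \right)} = 2 + \left(U + 6\right) \left(-2\right) = 2 + \left(6 + U\right) \left(-2\right) = 2 - \left(12 + 2 U\right) = -10 - 2 U$)
$g = -18$ ($g = -10 - 2 \left(1 + 3\right) = -10 - 8 = -18$)
$\sqrt{\left(25 + g\right) \left(-16\right) - 1035} = \sqrt{\left(25 - 18\right) \left(-16\right) - 1035} = \sqrt{7 \left(-16\right) - 1035} = \sqrt{-112 - 1035} = \sqrt{-1147} = i \sqrt{1147}$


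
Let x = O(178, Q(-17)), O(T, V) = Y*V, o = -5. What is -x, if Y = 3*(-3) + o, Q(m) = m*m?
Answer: 4046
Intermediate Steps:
Q(m) = m²
Y = -14 (Y = 3*(-3) - 5 = -9 - 5 = -14)
O(T, V) = -14*V
x = -4046 (x = -14*(-17)² = -14*289 = -4046)
-x = -1*(-4046) = 4046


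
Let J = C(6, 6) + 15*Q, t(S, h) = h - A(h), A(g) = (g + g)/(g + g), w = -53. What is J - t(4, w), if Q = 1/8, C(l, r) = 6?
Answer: 495/8 ≈ 61.875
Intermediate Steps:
Q = ⅛ ≈ 0.12500
A(g) = 1 (A(g) = (2*g)/((2*g)) = (2*g)*(1/(2*g)) = 1)
t(S, h) = -1 + h (t(S, h) = h - 1*1 = h - 1 = -1 + h)
J = 63/8 (J = 6 + 15*(⅛) = 6 + 15/8 = 63/8 ≈ 7.8750)
J - t(4, w) = 63/8 - (-1 - 53) = 63/8 - 1*(-54) = 63/8 + 54 = 495/8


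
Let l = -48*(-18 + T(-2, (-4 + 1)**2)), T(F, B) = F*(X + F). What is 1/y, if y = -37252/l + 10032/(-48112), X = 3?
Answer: -721680/28154671 ≈ -0.025633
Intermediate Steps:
T(F, B) = F*(3 + F)
l = 960 (l = -48*(-18 - 2*(3 - 2)) = -48*(-18 - 2*1) = -48*(-18 - 2) = -48*(-20) = 960)
y = -28154671/721680 (y = -37252/960 + 10032/(-48112) = -37252*1/960 + 10032*(-1/48112) = -9313/240 - 627/3007 = -28154671/721680 ≈ -39.013)
1/y = 1/(-28154671/721680) = -721680/28154671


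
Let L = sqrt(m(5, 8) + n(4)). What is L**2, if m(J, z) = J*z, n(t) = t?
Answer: 44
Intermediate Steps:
L = 2*sqrt(11) (L = sqrt(5*8 + 4) = sqrt(40 + 4) = sqrt(44) = 2*sqrt(11) ≈ 6.6332)
L**2 = (2*sqrt(11))**2 = 44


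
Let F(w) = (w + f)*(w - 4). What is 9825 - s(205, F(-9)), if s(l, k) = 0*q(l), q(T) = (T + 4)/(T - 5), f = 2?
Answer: 9825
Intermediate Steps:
q(T) = (4 + T)/(-5 + T)
F(w) = (-4 + w)*(2 + w) (F(w) = (w + 2)*(w - 4) = (2 + w)*(-4 + w) = (-4 + w)*(2 + w))
s(l, k) = 0 (s(l, k) = 0*((4 + l)/(-5 + l)) = 0)
9825 - s(205, F(-9)) = 9825 - 1*0 = 9825 + 0 = 9825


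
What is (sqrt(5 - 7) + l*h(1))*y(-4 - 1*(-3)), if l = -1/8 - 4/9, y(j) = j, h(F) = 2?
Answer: 41/36 - I*sqrt(2) ≈ 1.1389 - 1.4142*I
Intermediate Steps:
l = -41/72 (l = -1*1/8 - 4*1/9 = -1/8 - 4/9 = -41/72 ≈ -0.56944)
(sqrt(5 - 7) + l*h(1))*y(-4 - 1*(-3)) = (sqrt(5 - 7) - 41/72*2)*(-4 - 1*(-3)) = (sqrt(-2) - 41/36)*(-4 + 3) = (I*sqrt(2) - 41/36)*(-1) = (-41/36 + I*sqrt(2))*(-1) = 41/36 - I*sqrt(2)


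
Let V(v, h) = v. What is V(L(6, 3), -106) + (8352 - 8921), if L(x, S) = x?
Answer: -563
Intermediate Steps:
V(L(6, 3), -106) + (8352 - 8921) = 6 + (8352 - 8921) = 6 - 569 = -563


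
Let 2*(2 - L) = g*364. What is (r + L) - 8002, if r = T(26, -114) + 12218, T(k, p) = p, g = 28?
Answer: -992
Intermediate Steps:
r = 12104 (r = -114 + 12218 = 12104)
L = -5094 (L = 2 - 14*364 = 2 - ½*10192 = 2 - 5096 = -5094)
(r + L) - 8002 = (12104 - 5094) - 8002 = 7010 - 8002 = -992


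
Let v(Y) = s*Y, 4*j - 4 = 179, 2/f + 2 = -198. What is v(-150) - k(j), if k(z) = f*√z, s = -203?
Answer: 30450 + √183/200 ≈ 30450.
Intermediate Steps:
f = -1/100 (f = 2/(-2 - 198) = 2/(-200) = 2*(-1/200) = -1/100 ≈ -0.010000)
j = 183/4 (j = 1 + (¼)*179 = 1 + 179/4 = 183/4 ≈ 45.750)
v(Y) = -203*Y
k(z) = -√z/100
v(-150) - k(j) = -203*(-150) - (-1)*√(183/4)/100 = 30450 - (-1)*√183/2/100 = 30450 - (-1)*√183/200 = 30450 + √183/200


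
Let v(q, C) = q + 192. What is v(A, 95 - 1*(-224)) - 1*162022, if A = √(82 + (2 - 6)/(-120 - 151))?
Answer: -161830 + √6023246/271 ≈ -1.6182e+5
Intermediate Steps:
A = √6023246/271 (A = √(82 - 4/(-271)) = √(82 - 4*(-1/271)) = √(82 + 4/271) = √(22226/271) = √6023246/271 ≈ 9.0562)
v(q, C) = 192 + q
v(A, 95 - 1*(-224)) - 1*162022 = (192 + √6023246/271) - 1*162022 = (192 + √6023246/271) - 162022 = -161830 + √6023246/271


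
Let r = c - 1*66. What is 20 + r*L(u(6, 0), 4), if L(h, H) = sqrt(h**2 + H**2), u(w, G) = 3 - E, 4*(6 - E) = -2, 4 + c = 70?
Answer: 20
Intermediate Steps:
c = 66 (c = -4 + 70 = 66)
r = 0 (r = 66 - 1*66 = 66 - 66 = 0)
E = 13/2 (E = 6 - 1/4*(-2) = 6 + 1/2 = 13/2 ≈ 6.5000)
u(w, G) = -7/2 (u(w, G) = 3 - 1*13/2 = 3 - 13/2 = -7/2)
L(h, H) = sqrt(H**2 + h**2)
20 + r*L(u(6, 0), 4) = 20 + 0*sqrt(4**2 + (-7/2)**2) = 20 + 0*sqrt(16 + 49/4) = 20 + 0*sqrt(113/4) = 20 + 0*(sqrt(113)/2) = 20 + 0 = 20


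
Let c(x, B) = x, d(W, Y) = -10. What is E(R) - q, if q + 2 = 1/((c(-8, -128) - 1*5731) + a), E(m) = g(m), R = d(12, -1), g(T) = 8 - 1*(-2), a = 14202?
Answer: 101555/8463 ≈ 12.000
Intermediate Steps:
g(T) = 10 (g(T) = 8 + 2 = 10)
R = -10
E(m) = 10
q = -16925/8463 (q = -2 + 1/((-8 - 1*5731) + 14202) = -2 + 1/((-8 - 5731) + 14202) = -2 + 1/(-5739 + 14202) = -2 + 1/8463 = -16925/8463 ≈ -1.9999)
E(R) - q = 10 - 1*(-16925/8463) = 10 + 16925/8463 = 101555/8463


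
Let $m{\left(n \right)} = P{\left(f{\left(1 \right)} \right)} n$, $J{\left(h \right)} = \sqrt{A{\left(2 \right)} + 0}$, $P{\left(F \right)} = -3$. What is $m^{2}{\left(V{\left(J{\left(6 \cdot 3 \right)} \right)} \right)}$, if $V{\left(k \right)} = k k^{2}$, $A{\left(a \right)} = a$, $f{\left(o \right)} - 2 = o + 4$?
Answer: $72$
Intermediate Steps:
$f{\left(o \right)} = 6 + o$ ($f{\left(o \right)} = 2 + \left(o + 4\right) = 2 + \left(4 + o\right) = 6 + o$)
$J{\left(h \right)} = \sqrt{2}$ ($J{\left(h \right)} = \sqrt{2 + 0} = \sqrt{2}$)
$V{\left(k \right)} = k^{3}$
$m{\left(n \right)} = - 3 n$
$m^{2}{\left(V{\left(J{\left(6 \cdot 3 \right)} \right)} \right)} = \left(- 3 \left(\sqrt{2}\right)^{3}\right)^{2} = \left(- 3 \cdot 2 \sqrt{2}\right)^{2} = \left(- 6 \sqrt{2}\right)^{2} = 72$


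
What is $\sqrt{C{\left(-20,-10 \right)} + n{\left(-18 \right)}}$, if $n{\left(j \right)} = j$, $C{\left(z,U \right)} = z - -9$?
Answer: $i \sqrt{29} \approx 5.3852 i$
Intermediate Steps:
$C{\left(z,U \right)} = 9 + z$ ($C{\left(z,U \right)} = z + 9 = 9 + z$)
$\sqrt{C{\left(-20,-10 \right)} + n{\left(-18 \right)}} = \sqrt{\left(9 - 20\right) - 18} = \sqrt{-11 - 18} = \sqrt{-29} = i \sqrt{29}$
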